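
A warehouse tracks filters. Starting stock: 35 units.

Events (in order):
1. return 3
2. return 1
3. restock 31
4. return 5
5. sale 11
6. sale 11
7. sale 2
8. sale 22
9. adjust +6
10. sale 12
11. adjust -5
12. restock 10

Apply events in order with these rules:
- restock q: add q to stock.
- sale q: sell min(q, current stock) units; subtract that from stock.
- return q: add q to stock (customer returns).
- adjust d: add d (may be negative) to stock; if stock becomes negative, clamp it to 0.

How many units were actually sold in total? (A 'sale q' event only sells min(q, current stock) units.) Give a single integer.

Answer: 58

Derivation:
Processing events:
Start: stock = 35
  Event 1 (return 3): 35 + 3 = 38
  Event 2 (return 1): 38 + 1 = 39
  Event 3 (restock 31): 39 + 31 = 70
  Event 4 (return 5): 70 + 5 = 75
  Event 5 (sale 11): sell min(11,75)=11. stock: 75 - 11 = 64. total_sold = 11
  Event 6 (sale 11): sell min(11,64)=11. stock: 64 - 11 = 53. total_sold = 22
  Event 7 (sale 2): sell min(2,53)=2. stock: 53 - 2 = 51. total_sold = 24
  Event 8 (sale 22): sell min(22,51)=22. stock: 51 - 22 = 29. total_sold = 46
  Event 9 (adjust +6): 29 + 6 = 35
  Event 10 (sale 12): sell min(12,35)=12. stock: 35 - 12 = 23. total_sold = 58
  Event 11 (adjust -5): 23 + -5 = 18
  Event 12 (restock 10): 18 + 10 = 28
Final: stock = 28, total_sold = 58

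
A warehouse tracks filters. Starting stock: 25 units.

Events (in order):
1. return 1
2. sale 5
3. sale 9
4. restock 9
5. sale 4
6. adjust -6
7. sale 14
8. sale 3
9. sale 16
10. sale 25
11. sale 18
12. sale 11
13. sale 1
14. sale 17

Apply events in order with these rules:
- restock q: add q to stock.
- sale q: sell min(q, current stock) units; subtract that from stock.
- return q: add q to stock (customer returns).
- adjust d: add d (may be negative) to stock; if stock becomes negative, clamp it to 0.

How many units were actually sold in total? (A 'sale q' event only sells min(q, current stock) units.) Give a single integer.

Processing events:
Start: stock = 25
  Event 1 (return 1): 25 + 1 = 26
  Event 2 (sale 5): sell min(5,26)=5. stock: 26 - 5 = 21. total_sold = 5
  Event 3 (sale 9): sell min(9,21)=9. stock: 21 - 9 = 12. total_sold = 14
  Event 4 (restock 9): 12 + 9 = 21
  Event 5 (sale 4): sell min(4,21)=4. stock: 21 - 4 = 17. total_sold = 18
  Event 6 (adjust -6): 17 + -6 = 11
  Event 7 (sale 14): sell min(14,11)=11. stock: 11 - 11 = 0. total_sold = 29
  Event 8 (sale 3): sell min(3,0)=0. stock: 0 - 0 = 0. total_sold = 29
  Event 9 (sale 16): sell min(16,0)=0. stock: 0 - 0 = 0. total_sold = 29
  Event 10 (sale 25): sell min(25,0)=0. stock: 0 - 0 = 0. total_sold = 29
  Event 11 (sale 18): sell min(18,0)=0. stock: 0 - 0 = 0. total_sold = 29
  Event 12 (sale 11): sell min(11,0)=0. stock: 0 - 0 = 0. total_sold = 29
  Event 13 (sale 1): sell min(1,0)=0. stock: 0 - 0 = 0. total_sold = 29
  Event 14 (sale 17): sell min(17,0)=0. stock: 0 - 0 = 0. total_sold = 29
Final: stock = 0, total_sold = 29

Answer: 29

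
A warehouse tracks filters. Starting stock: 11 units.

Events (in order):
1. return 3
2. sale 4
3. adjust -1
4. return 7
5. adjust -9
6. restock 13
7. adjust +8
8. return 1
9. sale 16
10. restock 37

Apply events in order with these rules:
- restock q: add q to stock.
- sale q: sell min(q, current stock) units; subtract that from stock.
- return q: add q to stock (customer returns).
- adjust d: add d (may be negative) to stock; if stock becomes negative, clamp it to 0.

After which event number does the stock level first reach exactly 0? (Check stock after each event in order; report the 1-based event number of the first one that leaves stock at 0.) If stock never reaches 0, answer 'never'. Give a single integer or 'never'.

Processing events:
Start: stock = 11
  Event 1 (return 3): 11 + 3 = 14
  Event 2 (sale 4): sell min(4,14)=4. stock: 14 - 4 = 10. total_sold = 4
  Event 3 (adjust -1): 10 + -1 = 9
  Event 4 (return 7): 9 + 7 = 16
  Event 5 (adjust -9): 16 + -9 = 7
  Event 6 (restock 13): 7 + 13 = 20
  Event 7 (adjust +8): 20 + 8 = 28
  Event 8 (return 1): 28 + 1 = 29
  Event 9 (sale 16): sell min(16,29)=16. stock: 29 - 16 = 13. total_sold = 20
  Event 10 (restock 37): 13 + 37 = 50
Final: stock = 50, total_sold = 20

Stock never reaches 0.

Answer: never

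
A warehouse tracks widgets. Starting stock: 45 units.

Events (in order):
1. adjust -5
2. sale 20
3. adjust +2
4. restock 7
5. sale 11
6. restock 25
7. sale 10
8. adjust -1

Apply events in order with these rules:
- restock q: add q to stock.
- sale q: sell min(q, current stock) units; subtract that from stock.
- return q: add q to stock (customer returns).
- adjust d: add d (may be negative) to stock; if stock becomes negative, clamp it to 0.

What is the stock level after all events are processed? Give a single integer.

Answer: 32

Derivation:
Processing events:
Start: stock = 45
  Event 1 (adjust -5): 45 + -5 = 40
  Event 2 (sale 20): sell min(20,40)=20. stock: 40 - 20 = 20. total_sold = 20
  Event 3 (adjust +2): 20 + 2 = 22
  Event 4 (restock 7): 22 + 7 = 29
  Event 5 (sale 11): sell min(11,29)=11. stock: 29 - 11 = 18. total_sold = 31
  Event 6 (restock 25): 18 + 25 = 43
  Event 7 (sale 10): sell min(10,43)=10. stock: 43 - 10 = 33. total_sold = 41
  Event 8 (adjust -1): 33 + -1 = 32
Final: stock = 32, total_sold = 41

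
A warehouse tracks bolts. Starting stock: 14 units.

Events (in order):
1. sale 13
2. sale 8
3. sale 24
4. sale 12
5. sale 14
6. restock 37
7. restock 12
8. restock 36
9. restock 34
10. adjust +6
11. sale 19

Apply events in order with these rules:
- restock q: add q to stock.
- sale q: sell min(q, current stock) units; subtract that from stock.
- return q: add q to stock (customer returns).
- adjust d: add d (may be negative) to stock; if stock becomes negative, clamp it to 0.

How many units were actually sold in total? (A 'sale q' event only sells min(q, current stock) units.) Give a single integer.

Answer: 33

Derivation:
Processing events:
Start: stock = 14
  Event 1 (sale 13): sell min(13,14)=13. stock: 14 - 13 = 1. total_sold = 13
  Event 2 (sale 8): sell min(8,1)=1. stock: 1 - 1 = 0. total_sold = 14
  Event 3 (sale 24): sell min(24,0)=0. stock: 0 - 0 = 0. total_sold = 14
  Event 4 (sale 12): sell min(12,0)=0. stock: 0 - 0 = 0. total_sold = 14
  Event 5 (sale 14): sell min(14,0)=0. stock: 0 - 0 = 0. total_sold = 14
  Event 6 (restock 37): 0 + 37 = 37
  Event 7 (restock 12): 37 + 12 = 49
  Event 8 (restock 36): 49 + 36 = 85
  Event 9 (restock 34): 85 + 34 = 119
  Event 10 (adjust +6): 119 + 6 = 125
  Event 11 (sale 19): sell min(19,125)=19. stock: 125 - 19 = 106. total_sold = 33
Final: stock = 106, total_sold = 33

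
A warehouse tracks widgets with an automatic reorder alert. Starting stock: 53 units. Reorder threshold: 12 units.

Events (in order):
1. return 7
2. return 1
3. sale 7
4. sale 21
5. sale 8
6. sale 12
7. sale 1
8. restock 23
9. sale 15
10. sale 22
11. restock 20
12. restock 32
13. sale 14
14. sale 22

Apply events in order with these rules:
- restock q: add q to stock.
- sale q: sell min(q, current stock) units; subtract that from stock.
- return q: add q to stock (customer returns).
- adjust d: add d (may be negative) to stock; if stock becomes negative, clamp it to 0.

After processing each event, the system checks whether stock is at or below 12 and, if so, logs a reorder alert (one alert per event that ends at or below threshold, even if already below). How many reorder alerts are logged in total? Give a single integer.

Answer: 2

Derivation:
Processing events:
Start: stock = 53
  Event 1 (return 7): 53 + 7 = 60
  Event 2 (return 1): 60 + 1 = 61
  Event 3 (sale 7): sell min(7,61)=7. stock: 61 - 7 = 54. total_sold = 7
  Event 4 (sale 21): sell min(21,54)=21. stock: 54 - 21 = 33. total_sold = 28
  Event 5 (sale 8): sell min(8,33)=8. stock: 33 - 8 = 25. total_sold = 36
  Event 6 (sale 12): sell min(12,25)=12. stock: 25 - 12 = 13. total_sold = 48
  Event 7 (sale 1): sell min(1,13)=1. stock: 13 - 1 = 12. total_sold = 49
  Event 8 (restock 23): 12 + 23 = 35
  Event 9 (sale 15): sell min(15,35)=15. stock: 35 - 15 = 20. total_sold = 64
  Event 10 (sale 22): sell min(22,20)=20. stock: 20 - 20 = 0. total_sold = 84
  Event 11 (restock 20): 0 + 20 = 20
  Event 12 (restock 32): 20 + 32 = 52
  Event 13 (sale 14): sell min(14,52)=14. stock: 52 - 14 = 38. total_sold = 98
  Event 14 (sale 22): sell min(22,38)=22. stock: 38 - 22 = 16. total_sold = 120
Final: stock = 16, total_sold = 120

Checking against threshold 12:
  After event 1: stock=60 > 12
  After event 2: stock=61 > 12
  After event 3: stock=54 > 12
  After event 4: stock=33 > 12
  After event 5: stock=25 > 12
  After event 6: stock=13 > 12
  After event 7: stock=12 <= 12 -> ALERT
  After event 8: stock=35 > 12
  After event 9: stock=20 > 12
  After event 10: stock=0 <= 12 -> ALERT
  After event 11: stock=20 > 12
  After event 12: stock=52 > 12
  After event 13: stock=38 > 12
  After event 14: stock=16 > 12
Alert events: [7, 10]. Count = 2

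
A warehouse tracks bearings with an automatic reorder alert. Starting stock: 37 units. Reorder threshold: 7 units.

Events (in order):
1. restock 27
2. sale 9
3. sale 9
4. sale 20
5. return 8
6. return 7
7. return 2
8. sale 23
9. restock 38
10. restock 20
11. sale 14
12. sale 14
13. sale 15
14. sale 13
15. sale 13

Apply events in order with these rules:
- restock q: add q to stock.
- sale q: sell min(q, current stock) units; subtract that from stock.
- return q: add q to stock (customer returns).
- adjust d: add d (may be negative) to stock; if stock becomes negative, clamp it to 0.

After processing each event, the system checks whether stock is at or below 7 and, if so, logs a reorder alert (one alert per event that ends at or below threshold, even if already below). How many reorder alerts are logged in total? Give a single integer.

Answer: 0

Derivation:
Processing events:
Start: stock = 37
  Event 1 (restock 27): 37 + 27 = 64
  Event 2 (sale 9): sell min(9,64)=9. stock: 64 - 9 = 55. total_sold = 9
  Event 3 (sale 9): sell min(9,55)=9. stock: 55 - 9 = 46. total_sold = 18
  Event 4 (sale 20): sell min(20,46)=20. stock: 46 - 20 = 26. total_sold = 38
  Event 5 (return 8): 26 + 8 = 34
  Event 6 (return 7): 34 + 7 = 41
  Event 7 (return 2): 41 + 2 = 43
  Event 8 (sale 23): sell min(23,43)=23. stock: 43 - 23 = 20. total_sold = 61
  Event 9 (restock 38): 20 + 38 = 58
  Event 10 (restock 20): 58 + 20 = 78
  Event 11 (sale 14): sell min(14,78)=14. stock: 78 - 14 = 64. total_sold = 75
  Event 12 (sale 14): sell min(14,64)=14. stock: 64 - 14 = 50. total_sold = 89
  Event 13 (sale 15): sell min(15,50)=15. stock: 50 - 15 = 35. total_sold = 104
  Event 14 (sale 13): sell min(13,35)=13. stock: 35 - 13 = 22. total_sold = 117
  Event 15 (sale 13): sell min(13,22)=13. stock: 22 - 13 = 9. total_sold = 130
Final: stock = 9, total_sold = 130

Checking against threshold 7:
  After event 1: stock=64 > 7
  After event 2: stock=55 > 7
  After event 3: stock=46 > 7
  After event 4: stock=26 > 7
  After event 5: stock=34 > 7
  After event 6: stock=41 > 7
  After event 7: stock=43 > 7
  After event 8: stock=20 > 7
  After event 9: stock=58 > 7
  After event 10: stock=78 > 7
  After event 11: stock=64 > 7
  After event 12: stock=50 > 7
  After event 13: stock=35 > 7
  After event 14: stock=22 > 7
  After event 15: stock=9 > 7
Alert events: []. Count = 0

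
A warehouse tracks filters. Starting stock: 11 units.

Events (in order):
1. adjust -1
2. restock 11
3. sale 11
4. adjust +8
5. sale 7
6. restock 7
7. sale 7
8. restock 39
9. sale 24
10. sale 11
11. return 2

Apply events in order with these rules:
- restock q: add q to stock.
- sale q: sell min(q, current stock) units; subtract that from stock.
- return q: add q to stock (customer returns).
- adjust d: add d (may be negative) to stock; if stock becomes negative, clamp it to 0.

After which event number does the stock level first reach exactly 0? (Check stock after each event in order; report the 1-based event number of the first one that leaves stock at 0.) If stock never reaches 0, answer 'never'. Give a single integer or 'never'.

Answer: never

Derivation:
Processing events:
Start: stock = 11
  Event 1 (adjust -1): 11 + -1 = 10
  Event 2 (restock 11): 10 + 11 = 21
  Event 3 (sale 11): sell min(11,21)=11. stock: 21 - 11 = 10. total_sold = 11
  Event 4 (adjust +8): 10 + 8 = 18
  Event 5 (sale 7): sell min(7,18)=7. stock: 18 - 7 = 11. total_sold = 18
  Event 6 (restock 7): 11 + 7 = 18
  Event 7 (sale 7): sell min(7,18)=7. stock: 18 - 7 = 11. total_sold = 25
  Event 8 (restock 39): 11 + 39 = 50
  Event 9 (sale 24): sell min(24,50)=24. stock: 50 - 24 = 26. total_sold = 49
  Event 10 (sale 11): sell min(11,26)=11. stock: 26 - 11 = 15. total_sold = 60
  Event 11 (return 2): 15 + 2 = 17
Final: stock = 17, total_sold = 60

Stock never reaches 0.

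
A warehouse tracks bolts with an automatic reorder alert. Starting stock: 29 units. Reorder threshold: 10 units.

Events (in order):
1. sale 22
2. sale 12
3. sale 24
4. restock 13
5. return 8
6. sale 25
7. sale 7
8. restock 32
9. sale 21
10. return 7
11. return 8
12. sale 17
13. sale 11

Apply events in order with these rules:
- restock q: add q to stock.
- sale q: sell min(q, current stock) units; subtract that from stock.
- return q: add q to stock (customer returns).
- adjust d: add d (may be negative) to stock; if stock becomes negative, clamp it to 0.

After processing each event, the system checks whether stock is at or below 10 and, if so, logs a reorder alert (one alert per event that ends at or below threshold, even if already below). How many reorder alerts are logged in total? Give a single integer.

Answer: 7

Derivation:
Processing events:
Start: stock = 29
  Event 1 (sale 22): sell min(22,29)=22. stock: 29 - 22 = 7. total_sold = 22
  Event 2 (sale 12): sell min(12,7)=7. stock: 7 - 7 = 0. total_sold = 29
  Event 3 (sale 24): sell min(24,0)=0. stock: 0 - 0 = 0. total_sold = 29
  Event 4 (restock 13): 0 + 13 = 13
  Event 5 (return 8): 13 + 8 = 21
  Event 6 (sale 25): sell min(25,21)=21. stock: 21 - 21 = 0. total_sold = 50
  Event 7 (sale 7): sell min(7,0)=0. stock: 0 - 0 = 0. total_sold = 50
  Event 8 (restock 32): 0 + 32 = 32
  Event 9 (sale 21): sell min(21,32)=21. stock: 32 - 21 = 11. total_sold = 71
  Event 10 (return 7): 11 + 7 = 18
  Event 11 (return 8): 18 + 8 = 26
  Event 12 (sale 17): sell min(17,26)=17. stock: 26 - 17 = 9. total_sold = 88
  Event 13 (sale 11): sell min(11,9)=9. stock: 9 - 9 = 0. total_sold = 97
Final: stock = 0, total_sold = 97

Checking against threshold 10:
  After event 1: stock=7 <= 10 -> ALERT
  After event 2: stock=0 <= 10 -> ALERT
  After event 3: stock=0 <= 10 -> ALERT
  After event 4: stock=13 > 10
  After event 5: stock=21 > 10
  After event 6: stock=0 <= 10 -> ALERT
  After event 7: stock=0 <= 10 -> ALERT
  After event 8: stock=32 > 10
  After event 9: stock=11 > 10
  After event 10: stock=18 > 10
  After event 11: stock=26 > 10
  After event 12: stock=9 <= 10 -> ALERT
  After event 13: stock=0 <= 10 -> ALERT
Alert events: [1, 2, 3, 6, 7, 12, 13]. Count = 7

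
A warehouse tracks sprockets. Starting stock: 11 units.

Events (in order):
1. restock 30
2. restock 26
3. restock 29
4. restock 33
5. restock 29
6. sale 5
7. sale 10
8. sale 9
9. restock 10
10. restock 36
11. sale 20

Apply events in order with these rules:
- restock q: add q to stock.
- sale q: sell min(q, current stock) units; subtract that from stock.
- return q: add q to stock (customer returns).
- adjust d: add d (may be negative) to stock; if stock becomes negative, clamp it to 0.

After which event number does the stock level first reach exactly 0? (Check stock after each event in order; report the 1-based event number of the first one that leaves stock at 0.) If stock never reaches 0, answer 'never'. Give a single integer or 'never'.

Answer: never

Derivation:
Processing events:
Start: stock = 11
  Event 1 (restock 30): 11 + 30 = 41
  Event 2 (restock 26): 41 + 26 = 67
  Event 3 (restock 29): 67 + 29 = 96
  Event 4 (restock 33): 96 + 33 = 129
  Event 5 (restock 29): 129 + 29 = 158
  Event 6 (sale 5): sell min(5,158)=5. stock: 158 - 5 = 153. total_sold = 5
  Event 7 (sale 10): sell min(10,153)=10. stock: 153 - 10 = 143. total_sold = 15
  Event 8 (sale 9): sell min(9,143)=9. stock: 143 - 9 = 134. total_sold = 24
  Event 9 (restock 10): 134 + 10 = 144
  Event 10 (restock 36): 144 + 36 = 180
  Event 11 (sale 20): sell min(20,180)=20. stock: 180 - 20 = 160. total_sold = 44
Final: stock = 160, total_sold = 44

Stock never reaches 0.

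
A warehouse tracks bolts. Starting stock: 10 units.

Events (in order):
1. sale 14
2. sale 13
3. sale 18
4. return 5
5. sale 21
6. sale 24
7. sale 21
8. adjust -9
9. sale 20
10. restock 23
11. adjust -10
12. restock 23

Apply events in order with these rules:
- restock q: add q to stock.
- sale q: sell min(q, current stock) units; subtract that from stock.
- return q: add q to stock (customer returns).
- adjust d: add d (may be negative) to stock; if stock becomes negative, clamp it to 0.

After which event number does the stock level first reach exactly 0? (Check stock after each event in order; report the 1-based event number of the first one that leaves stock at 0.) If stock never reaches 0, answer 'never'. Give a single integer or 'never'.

Processing events:
Start: stock = 10
  Event 1 (sale 14): sell min(14,10)=10. stock: 10 - 10 = 0. total_sold = 10
  Event 2 (sale 13): sell min(13,0)=0. stock: 0 - 0 = 0. total_sold = 10
  Event 3 (sale 18): sell min(18,0)=0. stock: 0 - 0 = 0. total_sold = 10
  Event 4 (return 5): 0 + 5 = 5
  Event 5 (sale 21): sell min(21,5)=5. stock: 5 - 5 = 0. total_sold = 15
  Event 6 (sale 24): sell min(24,0)=0. stock: 0 - 0 = 0. total_sold = 15
  Event 7 (sale 21): sell min(21,0)=0. stock: 0 - 0 = 0. total_sold = 15
  Event 8 (adjust -9): 0 + -9 = 0 (clamped to 0)
  Event 9 (sale 20): sell min(20,0)=0. stock: 0 - 0 = 0. total_sold = 15
  Event 10 (restock 23): 0 + 23 = 23
  Event 11 (adjust -10): 23 + -10 = 13
  Event 12 (restock 23): 13 + 23 = 36
Final: stock = 36, total_sold = 15

First zero at event 1.

Answer: 1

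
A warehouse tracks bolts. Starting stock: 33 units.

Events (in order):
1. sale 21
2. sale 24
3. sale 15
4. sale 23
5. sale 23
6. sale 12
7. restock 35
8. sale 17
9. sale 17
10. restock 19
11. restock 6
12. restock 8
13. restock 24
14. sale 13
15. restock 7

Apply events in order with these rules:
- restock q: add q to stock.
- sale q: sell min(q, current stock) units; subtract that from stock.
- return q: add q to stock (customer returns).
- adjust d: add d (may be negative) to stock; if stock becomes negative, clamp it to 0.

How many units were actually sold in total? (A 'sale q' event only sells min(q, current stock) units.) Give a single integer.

Answer: 80

Derivation:
Processing events:
Start: stock = 33
  Event 1 (sale 21): sell min(21,33)=21. stock: 33 - 21 = 12. total_sold = 21
  Event 2 (sale 24): sell min(24,12)=12. stock: 12 - 12 = 0. total_sold = 33
  Event 3 (sale 15): sell min(15,0)=0. stock: 0 - 0 = 0. total_sold = 33
  Event 4 (sale 23): sell min(23,0)=0. stock: 0 - 0 = 0. total_sold = 33
  Event 5 (sale 23): sell min(23,0)=0. stock: 0 - 0 = 0. total_sold = 33
  Event 6 (sale 12): sell min(12,0)=0. stock: 0 - 0 = 0. total_sold = 33
  Event 7 (restock 35): 0 + 35 = 35
  Event 8 (sale 17): sell min(17,35)=17. stock: 35 - 17 = 18. total_sold = 50
  Event 9 (sale 17): sell min(17,18)=17. stock: 18 - 17 = 1. total_sold = 67
  Event 10 (restock 19): 1 + 19 = 20
  Event 11 (restock 6): 20 + 6 = 26
  Event 12 (restock 8): 26 + 8 = 34
  Event 13 (restock 24): 34 + 24 = 58
  Event 14 (sale 13): sell min(13,58)=13. stock: 58 - 13 = 45. total_sold = 80
  Event 15 (restock 7): 45 + 7 = 52
Final: stock = 52, total_sold = 80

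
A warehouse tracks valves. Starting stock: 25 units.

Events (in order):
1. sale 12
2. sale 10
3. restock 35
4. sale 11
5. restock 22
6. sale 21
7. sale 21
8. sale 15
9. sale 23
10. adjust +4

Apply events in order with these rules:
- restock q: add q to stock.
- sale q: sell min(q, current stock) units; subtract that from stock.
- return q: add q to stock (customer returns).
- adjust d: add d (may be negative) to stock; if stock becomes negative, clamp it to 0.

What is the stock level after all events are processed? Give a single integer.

Answer: 4

Derivation:
Processing events:
Start: stock = 25
  Event 1 (sale 12): sell min(12,25)=12. stock: 25 - 12 = 13. total_sold = 12
  Event 2 (sale 10): sell min(10,13)=10. stock: 13 - 10 = 3. total_sold = 22
  Event 3 (restock 35): 3 + 35 = 38
  Event 4 (sale 11): sell min(11,38)=11. stock: 38 - 11 = 27. total_sold = 33
  Event 5 (restock 22): 27 + 22 = 49
  Event 6 (sale 21): sell min(21,49)=21. stock: 49 - 21 = 28. total_sold = 54
  Event 7 (sale 21): sell min(21,28)=21. stock: 28 - 21 = 7. total_sold = 75
  Event 8 (sale 15): sell min(15,7)=7. stock: 7 - 7 = 0. total_sold = 82
  Event 9 (sale 23): sell min(23,0)=0. stock: 0 - 0 = 0. total_sold = 82
  Event 10 (adjust +4): 0 + 4 = 4
Final: stock = 4, total_sold = 82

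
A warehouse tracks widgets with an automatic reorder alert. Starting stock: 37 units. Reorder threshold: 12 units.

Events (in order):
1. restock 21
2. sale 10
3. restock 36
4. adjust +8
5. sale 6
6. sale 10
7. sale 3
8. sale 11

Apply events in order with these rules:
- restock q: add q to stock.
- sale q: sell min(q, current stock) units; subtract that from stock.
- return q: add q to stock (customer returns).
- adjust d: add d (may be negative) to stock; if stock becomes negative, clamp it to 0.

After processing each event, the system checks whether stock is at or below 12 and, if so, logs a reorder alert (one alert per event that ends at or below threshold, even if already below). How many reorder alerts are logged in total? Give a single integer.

Answer: 0

Derivation:
Processing events:
Start: stock = 37
  Event 1 (restock 21): 37 + 21 = 58
  Event 2 (sale 10): sell min(10,58)=10. stock: 58 - 10 = 48. total_sold = 10
  Event 3 (restock 36): 48 + 36 = 84
  Event 4 (adjust +8): 84 + 8 = 92
  Event 5 (sale 6): sell min(6,92)=6. stock: 92 - 6 = 86. total_sold = 16
  Event 6 (sale 10): sell min(10,86)=10. stock: 86 - 10 = 76. total_sold = 26
  Event 7 (sale 3): sell min(3,76)=3. stock: 76 - 3 = 73. total_sold = 29
  Event 8 (sale 11): sell min(11,73)=11. stock: 73 - 11 = 62. total_sold = 40
Final: stock = 62, total_sold = 40

Checking against threshold 12:
  After event 1: stock=58 > 12
  After event 2: stock=48 > 12
  After event 3: stock=84 > 12
  After event 4: stock=92 > 12
  After event 5: stock=86 > 12
  After event 6: stock=76 > 12
  After event 7: stock=73 > 12
  After event 8: stock=62 > 12
Alert events: []. Count = 0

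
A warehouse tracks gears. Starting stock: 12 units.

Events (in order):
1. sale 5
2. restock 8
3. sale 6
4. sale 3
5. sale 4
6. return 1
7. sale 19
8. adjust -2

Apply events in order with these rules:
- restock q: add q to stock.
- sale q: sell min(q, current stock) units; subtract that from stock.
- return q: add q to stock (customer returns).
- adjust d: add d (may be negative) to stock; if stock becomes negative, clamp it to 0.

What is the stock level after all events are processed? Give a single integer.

Processing events:
Start: stock = 12
  Event 1 (sale 5): sell min(5,12)=5. stock: 12 - 5 = 7. total_sold = 5
  Event 2 (restock 8): 7 + 8 = 15
  Event 3 (sale 6): sell min(6,15)=6. stock: 15 - 6 = 9. total_sold = 11
  Event 4 (sale 3): sell min(3,9)=3. stock: 9 - 3 = 6. total_sold = 14
  Event 5 (sale 4): sell min(4,6)=4. stock: 6 - 4 = 2. total_sold = 18
  Event 6 (return 1): 2 + 1 = 3
  Event 7 (sale 19): sell min(19,3)=3. stock: 3 - 3 = 0. total_sold = 21
  Event 8 (adjust -2): 0 + -2 = 0 (clamped to 0)
Final: stock = 0, total_sold = 21

Answer: 0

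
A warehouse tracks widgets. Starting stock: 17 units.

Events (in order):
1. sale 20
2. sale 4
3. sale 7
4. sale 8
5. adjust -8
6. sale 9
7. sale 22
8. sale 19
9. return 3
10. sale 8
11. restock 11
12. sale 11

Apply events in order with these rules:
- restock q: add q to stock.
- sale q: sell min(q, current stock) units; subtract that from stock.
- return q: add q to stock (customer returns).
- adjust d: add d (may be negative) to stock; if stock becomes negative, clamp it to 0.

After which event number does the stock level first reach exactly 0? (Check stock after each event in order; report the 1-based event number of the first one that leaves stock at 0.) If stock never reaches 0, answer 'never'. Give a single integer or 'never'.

Processing events:
Start: stock = 17
  Event 1 (sale 20): sell min(20,17)=17. stock: 17 - 17 = 0. total_sold = 17
  Event 2 (sale 4): sell min(4,0)=0. stock: 0 - 0 = 0. total_sold = 17
  Event 3 (sale 7): sell min(7,0)=0. stock: 0 - 0 = 0. total_sold = 17
  Event 4 (sale 8): sell min(8,0)=0. stock: 0 - 0 = 0. total_sold = 17
  Event 5 (adjust -8): 0 + -8 = 0 (clamped to 0)
  Event 6 (sale 9): sell min(9,0)=0. stock: 0 - 0 = 0. total_sold = 17
  Event 7 (sale 22): sell min(22,0)=0. stock: 0 - 0 = 0. total_sold = 17
  Event 8 (sale 19): sell min(19,0)=0. stock: 0 - 0 = 0. total_sold = 17
  Event 9 (return 3): 0 + 3 = 3
  Event 10 (sale 8): sell min(8,3)=3. stock: 3 - 3 = 0. total_sold = 20
  Event 11 (restock 11): 0 + 11 = 11
  Event 12 (sale 11): sell min(11,11)=11. stock: 11 - 11 = 0. total_sold = 31
Final: stock = 0, total_sold = 31

First zero at event 1.

Answer: 1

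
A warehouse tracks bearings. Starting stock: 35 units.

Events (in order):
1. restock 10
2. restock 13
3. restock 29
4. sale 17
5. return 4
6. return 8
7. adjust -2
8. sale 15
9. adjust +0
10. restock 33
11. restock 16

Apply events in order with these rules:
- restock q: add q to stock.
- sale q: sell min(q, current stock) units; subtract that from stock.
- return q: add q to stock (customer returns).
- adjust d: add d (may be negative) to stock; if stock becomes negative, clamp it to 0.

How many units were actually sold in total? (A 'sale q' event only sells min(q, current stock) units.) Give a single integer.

Answer: 32

Derivation:
Processing events:
Start: stock = 35
  Event 1 (restock 10): 35 + 10 = 45
  Event 2 (restock 13): 45 + 13 = 58
  Event 3 (restock 29): 58 + 29 = 87
  Event 4 (sale 17): sell min(17,87)=17. stock: 87 - 17 = 70. total_sold = 17
  Event 5 (return 4): 70 + 4 = 74
  Event 6 (return 8): 74 + 8 = 82
  Event 7 (adjust -2): 82 + -2 = 80
  Event 8 (sale 15): sell min(15,80)=15. stock: 80 - 15 = 65. total_sold = 32
  Event 9 (adjust +0): 65 + 0 = 65
  Event 10 (restock 33): 65 + 33 = 98
  Event 11 (restock 16): 98 + 16 = 114
Final: stock = 114, total_sold = 32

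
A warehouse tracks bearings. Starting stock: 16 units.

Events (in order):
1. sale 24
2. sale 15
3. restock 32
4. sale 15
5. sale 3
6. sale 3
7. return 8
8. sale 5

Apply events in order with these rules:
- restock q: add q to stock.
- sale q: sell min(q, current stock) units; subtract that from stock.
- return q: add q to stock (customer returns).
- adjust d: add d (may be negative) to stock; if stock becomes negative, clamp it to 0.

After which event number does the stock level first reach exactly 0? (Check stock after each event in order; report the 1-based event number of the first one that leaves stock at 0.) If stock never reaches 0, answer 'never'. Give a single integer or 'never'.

Processing events:
Start: stock = 16
  Event 1 (sale 24): sell min(24,16)=16. stock: 16 - 16 = 0. total_sold = 16
  Event 2 (sale 15): sell min(15,0)=0. stock: 0 - 0 = 0. total_sold = 16
  Event 3 (restock 32): 0 + 32 = 32
  Event 4 (sale 15): sell min(15,32)=15. stock: 32 - 15 = 17. total_sold = 31
  Event 5 (sale 3): sell min(3,17)=3. stock: 17 - 3 = 14. total_sold = 34
  Event 6 (sale 3): sell min(3,14)=3. stock: 14 - 3 = 11. total_sold = 37
  Event 7 (return 8): 11 + 8 = 19
  Event 8 (sale 5): sell min(5,19)=5. stock: 19 - 5 = 14. total_sold = 42
Final: stock = 14, total_sold = 42

First zero at event 1.

Answer: 1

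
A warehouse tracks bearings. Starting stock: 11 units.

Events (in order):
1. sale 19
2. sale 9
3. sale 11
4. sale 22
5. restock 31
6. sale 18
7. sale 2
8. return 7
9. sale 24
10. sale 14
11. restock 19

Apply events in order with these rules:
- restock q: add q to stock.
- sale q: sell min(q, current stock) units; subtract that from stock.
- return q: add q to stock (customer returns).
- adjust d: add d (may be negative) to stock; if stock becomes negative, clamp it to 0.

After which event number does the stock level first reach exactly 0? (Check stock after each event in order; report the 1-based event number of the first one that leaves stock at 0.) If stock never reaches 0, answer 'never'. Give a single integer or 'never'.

Answer: 1

Derivation:
Processing events:
Start: stock = 11
  Event 1 (sale 19): sell min(19,11)=11. stock: 11 - 11 = 0. total_sold = 11
  Event 2 (sale 9): sell min(9,0)=0. stock: 0 - 0 = 0. total_sold = 11
  Event 3 (sale 11): sell min(11,0)=0. stock: 0 - 0 = 0. total_sold = 11
  Event 4 (sale 22): sell min(22,0)=0. stock: 0 - 0 = 0. total_sold = 11
  Event 5 (restock 31): 0 + 31 = 31
  Event 6 (sale 18): sell min(18,31)=18. stock: 31 - 18 = 13. total_sold = 29
  Event 7 (sale 2): sell min(2,13)=2. stock: 13 - 2 = 11. total_sold = 31
  Event 8 (return 7): 11 + 7 = 18
  Event 9 (sale 24): sell min(24,18)=18. stock: 18 - 18 = 0. total_sold = 49
  Event 10 (sale 14): sell min(14,0)=0. stock: 0 - 0 = 0. total_sold = 49
  Event 11 (restock 19): 0 + 19 = 19
Final: stock = 19, total_sold = 49

First zero at event 1.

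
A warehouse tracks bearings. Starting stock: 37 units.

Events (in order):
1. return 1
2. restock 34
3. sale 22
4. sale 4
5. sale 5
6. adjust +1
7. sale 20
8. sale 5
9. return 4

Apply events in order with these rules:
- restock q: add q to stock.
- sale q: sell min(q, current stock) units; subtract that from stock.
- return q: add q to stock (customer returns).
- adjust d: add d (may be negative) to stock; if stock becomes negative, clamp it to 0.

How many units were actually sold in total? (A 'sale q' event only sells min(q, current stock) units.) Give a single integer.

Answer: 56

Derivation:
Processing events:
Start: stock = 37
  Event 1 (return 1): 37 + 1 = 38
  Event 2 (restock 34): 38 + 34 = 72
  Event 3 (sale 22): sell min(22,72)=22. stock: 72 - 22 = 50. total_sold = 22
  Event 4 (sale 4): sell min(4,50)=4. stock: 50 - 4 = 46. total_sold = 26
  Event 5 (sale 5): sell min(5,46)=5. stock: 46 - 5 = 41. total_sold = 31
  Event 6 (adjust +1): 41 + 1 = 42
  Event 7 (sale 20): sell min(20,42)=20. stock: 42 - 20 = 22. total_sold = 51
  Event 8 (sale 5): sell min(5,22)=5. stock: 22 - 5 = 17. total_sold = 56
  Event 9 (return 4): 17 + 4 = 21
Final: stock = 21, total_sold = 56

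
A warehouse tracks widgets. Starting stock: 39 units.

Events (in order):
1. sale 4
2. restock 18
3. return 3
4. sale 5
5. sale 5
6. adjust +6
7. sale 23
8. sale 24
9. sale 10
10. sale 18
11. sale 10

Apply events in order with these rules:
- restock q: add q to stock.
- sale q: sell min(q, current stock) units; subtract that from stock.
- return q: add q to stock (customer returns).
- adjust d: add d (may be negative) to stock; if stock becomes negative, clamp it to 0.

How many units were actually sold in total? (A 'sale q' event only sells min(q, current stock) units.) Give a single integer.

Processing events:
Start: stock = 39
  Event 1 (sale 4): sell min(4,39)=4. stock: 39 - 4 = 35. total_sold = 4
  Event 2 (restock 18): 35 + 18 = 53
  Event 3 (return 3): 53 + 3 = 56
  Event 4 (sale 5): sell min(5,56)=5. stock: 56 - 5 = 51. total_sold = 9
  Event 5 (sale 5): sell min(5,51)=5. stock: 51 - 5 = 46. total_sold = 14
  Event 6 (adjust +6): 46 + 6 = 52
  Event 7 (sale 23): sell min(23,52)=23. stock: 52 - 23 = 29. total_sold = 37
  Event 8 (sale 24): sell min(24,29)=24. stock: 29 - 24 = 5. total_sold = 61
  Event 9 (sale 10): sell min(10,5)=5. stock: 5 - 5 = 0. total_sold = 66
  Event 10 (sale 18): sell min(18,0)=0. stock: 0 - 0 = 0. total_sold = 66
  Event 11 (sale 10): sell min(10,0)=0. stock: 0 - 0 = 0. total_sold = 66
Final: stock = 0, total_sold = 66

Answer: 66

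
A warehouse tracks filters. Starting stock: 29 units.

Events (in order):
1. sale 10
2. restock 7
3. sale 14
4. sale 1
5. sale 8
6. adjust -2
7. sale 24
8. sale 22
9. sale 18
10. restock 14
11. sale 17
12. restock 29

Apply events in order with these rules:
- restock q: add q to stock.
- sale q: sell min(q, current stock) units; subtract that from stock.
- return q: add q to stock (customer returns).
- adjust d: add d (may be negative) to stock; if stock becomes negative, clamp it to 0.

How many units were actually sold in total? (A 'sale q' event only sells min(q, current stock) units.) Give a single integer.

Processing events:
Start: stock = 29
  Event 1 (sale 10): sell min(10,29)=10. stock: 29 - 10 = 19. total_sold = 10
  Event 2 (restock 7): 19 + 7 = 26
  Event 3 (sale 14): sell min(14,26)=14. stock: 26 - 14 = 12. total_sold = 24
  Event 4 (sale 1): sell min(1,12)=1. stock: 12 - 1 = 11. total_sold = 25
  Event 5 (sale 8): sell min(8,11)=8. stock: 11 - 8 = 3. total_sold = 33
  Event 6 (adjust -2): 3 + -2 = 1
  Event 7 (sale 24): sell min(24,1)=1. stock: 1 - 1 = 0. total_sold = 34
  Event 8 (sale 22): sell min(22,0)=0. stock: 0 - 0 = 0. total_sold = 34
  Event 9 (sale 18): sell min(18,0)=0. stock: 0 - 0 = 0. total_sold = 34
  Event 10 (restock 14): 0 + 14 = 14
  Event 11 (sale 17): sell min(17,14)=14. stock: 14 - 14 = 0. total_sold = 48
  Event 12 (restock 29): 0 + 29 = 29
Final: stock = 29, total_sold = 48

Answer: 48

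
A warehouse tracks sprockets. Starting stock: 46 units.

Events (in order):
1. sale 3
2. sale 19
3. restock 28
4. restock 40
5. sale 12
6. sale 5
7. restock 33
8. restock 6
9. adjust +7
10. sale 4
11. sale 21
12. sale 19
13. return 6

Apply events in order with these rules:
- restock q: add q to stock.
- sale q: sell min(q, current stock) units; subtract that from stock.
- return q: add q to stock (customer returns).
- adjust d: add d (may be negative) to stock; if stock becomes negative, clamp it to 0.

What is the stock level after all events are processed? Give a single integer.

Processing events:
Start: stock = 46
  Event 1 (sale 3): sell min(3,46)=3. stock: 46 - 3 = 43. total_sold = 3
  Event 2 (sale 19): sell min(19,43)=19. stock: 43 - 19 = 24. total_sold = 22
  Event 3 (restock 28): 24 + 28 = 52
  Event 4 (restock 40): 52 + 40 = 92
  Event 5 (sale 12): sell min(12,92)=12. stock: 92 - 12 = 80. total_sold = 34
  Event 6 (sale 5): sell min(5,80)=5. stock: 80 - 5 = 75. total_sold = 39
  Event 7 (restock 33): 75 + 33 = 108
  Event 8 (restock 6): 108 + 6 = 114
  Event 9 (adjust +7): 114 + 7 = 121
  Event 10 (sale 4): sell min(4,121)=4. stock: 121 - 4 = 117. total_sold = 43
  Event 11 (sale 21): sell min(21,117)=21. stock: 117 - 21 = 96. total_sold = 64
  Event 12 (sale 19): sell min(19,96)=19. stock: 96 - 19 = 77. total_sold = 83
  Event 13 (return 6): 77 + 6 = 83
Final: stock = 83, total_sold = 83

Answer: 83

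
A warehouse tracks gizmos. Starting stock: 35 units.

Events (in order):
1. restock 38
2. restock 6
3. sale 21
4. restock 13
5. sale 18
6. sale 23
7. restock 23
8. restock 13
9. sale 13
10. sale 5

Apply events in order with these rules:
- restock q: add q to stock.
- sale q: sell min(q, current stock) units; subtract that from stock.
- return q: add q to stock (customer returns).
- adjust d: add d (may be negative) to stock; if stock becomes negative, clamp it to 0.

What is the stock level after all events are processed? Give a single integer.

Answer: 48

Derivation:
Processing events:
Start: stock = 35
  Event 1 (restock 38): 35 + 38 = 73
  Event 2 (restock 6): 73 + 6 = 79
  Event 3 (sale 21): sell min(21,79)=21. stock: 79 - 21 = 58. total_sold = 21
  Event 4 (restock 13): 58 + 13 = 71
  Event 5 (sale 18): sell min(18,71)=18. stock: 71 - 18 = 53. total_sold = 39
  Event 6 (sale 23): sell min(23,53)=23. stock: 53 - 23 = 30. total_sold = 62
  Event 7 (restock 23): 30 + 23 = 53
  Event 8 (restock 13): 53 + 13 = 66
  Event 9 (sale 13): sell min(13,66)=13. stock: 66 - 13 = 53. total_sold = 75
  Event 10 (sale 5): sell min(5,53)=5. stock: 53 - 5 = 48. total_sold = 80
Final: stock = 48, total_sold = 80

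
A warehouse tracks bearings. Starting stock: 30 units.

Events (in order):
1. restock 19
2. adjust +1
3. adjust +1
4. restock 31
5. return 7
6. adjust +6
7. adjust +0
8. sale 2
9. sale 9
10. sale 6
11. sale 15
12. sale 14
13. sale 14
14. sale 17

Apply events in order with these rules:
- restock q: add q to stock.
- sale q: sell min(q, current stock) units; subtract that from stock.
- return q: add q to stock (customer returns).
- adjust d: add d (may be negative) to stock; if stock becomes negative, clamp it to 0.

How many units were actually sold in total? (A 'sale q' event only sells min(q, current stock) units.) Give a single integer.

Processing events:
Start: stock = 30
  Event 1 (restock 19): 30 + 19 = 49
  Event 2 (adjust +1): 49 + 1 = 50
  Event 3 (adjust +1): 50 + 1 = 51
  Event 4 (restock 31): 51 + 31 = 82
  Event 5 (return 7): 82 + 7 = 89
  Event 6 (adjust +6): 89 + 6 = 95
  Event 7 (adjust +0): 95 + 0 = 95
  Event 8 (sale 2): sell min(2,95)=2. stock: 95 - 2 = 93. total_sold = 2
  Event 9 (sale 9): sell min(9,93)=9. stock: 93 - 9 = 84. total_sold = 11
  Event 10 (sale 6): sell min(6,84)=6. stock: 84 - 6 = 78. total_sold = 17
  Event 11 (sale 15): sell min(15,78)=15. stock: 78 - 15 = 63. total_sold = 32
  Event 12 (sale 14): sell min(14,63)=14. stock: 63 - 14 = 49. total_sold = 46
  Event 13 (sale 14): sell min(14,49)=14. stock: 49 - 14 = 35. total_sold = 60
  Event 14 (sale 17): sell min(17,35)=17. stock: 35 - 17 = 18. total_sold = 77
Final: stock = 18, total_sold = 77

Answer: 77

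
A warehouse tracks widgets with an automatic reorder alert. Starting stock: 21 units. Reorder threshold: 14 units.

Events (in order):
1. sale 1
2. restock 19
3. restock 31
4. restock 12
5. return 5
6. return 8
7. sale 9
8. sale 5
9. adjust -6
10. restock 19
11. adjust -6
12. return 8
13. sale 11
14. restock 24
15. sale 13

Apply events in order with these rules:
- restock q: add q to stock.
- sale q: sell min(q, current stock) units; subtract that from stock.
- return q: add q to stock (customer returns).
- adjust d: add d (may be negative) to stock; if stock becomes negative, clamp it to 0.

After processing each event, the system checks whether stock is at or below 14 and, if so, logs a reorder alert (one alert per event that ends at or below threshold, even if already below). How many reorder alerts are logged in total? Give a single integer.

Answer: 0

Derivation:
Processing events:
Start: stock = 21
  Event 1 (sale 1): sell min(1,21)=1. stock: 21 - 1 = 20. total_sold = 1
  Event 2 (restock 19): 20 + 19 = 39
  Event 3 (restock 31): 39 + 31 = 70
  Event 4 (restock 12): 70 + 12 = 82
  Event 5 (return 5): 82 + 5 = 87
  Event 6 (return 8): 87 + 8 = 95
  Event 7 (sale 9): sell min(9,95)=9. stock: 95 - 9 = 86. total_sold = 10
  Event 8 (sale 5): sell min(5,86)=5. stock: 86 - 5 = 81. total_sold = 15
  Event 9 (adjust -6): 81 + -6 = 75
  Event 10 (restock 19): 75 + 19 = 94
  Event 11 (adjust -6): 94 + -6 = 88
  Event 12 (return 8): 88 + 8 = 96
  Event 13 (sale 11): sell min(11,96)=11. stock: 96 - 11 = 85. total_sold = 26
  Event 14 (restock 24): 85 + 24 = 109
  Event 15 (sale 13): sell min(13,109)=13. stock: 109 - 13 = 96. total_sold = 39
Final: stock = 96, total_sold = 39

Checking against threshold 14:
  After event 1: stock=20 > 14
  After event 2: stock=39 > 14
  After event 3: stock=70 > 14
  After event 4: stock=82 > 14
  After event 5: stock=87 > 14
  After event 6: stock=95 > 14
  After event 7: stock=86 > 14
  After event 8: stock=81 > 14
  After event 9: stock=75 > 14
  After event 10: stock=94 > 14
  After event 11: stock=88 > 14
  After event 12: stock=96 > 14
  After event 13: stock=85 > 14
  After event 14: stock=109 > 14
  After event 15: stock=96 > 14
Alert events: []. Count = 0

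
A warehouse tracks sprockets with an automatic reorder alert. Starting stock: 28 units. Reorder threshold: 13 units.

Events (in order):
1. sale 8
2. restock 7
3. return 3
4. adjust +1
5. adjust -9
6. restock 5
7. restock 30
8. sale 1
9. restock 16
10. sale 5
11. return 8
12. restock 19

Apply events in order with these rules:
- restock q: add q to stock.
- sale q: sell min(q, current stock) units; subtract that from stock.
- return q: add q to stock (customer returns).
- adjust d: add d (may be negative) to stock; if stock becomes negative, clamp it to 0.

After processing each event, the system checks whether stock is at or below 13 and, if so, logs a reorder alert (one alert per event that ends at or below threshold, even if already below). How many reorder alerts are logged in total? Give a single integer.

Answer: 0

Derivation:
Processing events:
Start: stock = 28
  Event 1 (sale 8): sell min(8,28)=8. stock: 28 - 8 = 20. total_sold = 8
  Event 2 (restock 7): 20 + 7 = 27
  Event 3 (return 3): 27 + 3 = 30
  Event 4 (adjust +1): 30 + 1 = 31
  Event 5 (adjust -9): 31 + -9 = 22
  Event 6 (restock 5): 22 + 5 = 27
  Event 7 (restock 30): 27 + 30 = 57
  Event 8 (sale 1): sell min(1,57)=1. stock: 57 - 1 = 56. total_sold = 9
  Event 9 (restock 16): 56 + 16 = 72
  Event 10 (sale 5): sell min(5,72)=5. stock: 72 - 5 = 67. total_sold = 14
  Event 11 (return 8): 67 + 8 = 75
  Event 12 (restock 19): 75 + 19 = 94
Final: stock = 94, total_sold = 14

Checking against threshold 13:
  After event 1: stock=20 > 13
  After event 2: stock=27 > 13
  After event 3: stock=30 > 13
  After event 4: stock=31 > 13
  After event 5: stock=22 > 13
  After event 6: stock=27 > 13
  After event 7: stock=57 > 13
  After event 8: stock=56 > 13
  After event 9: stock=72 > 13
  After event 10: stock=67 > 13
  After event 11: stock=75 > 13
  After event 12: stock=94 > 13
Alert events: []. Count = 0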